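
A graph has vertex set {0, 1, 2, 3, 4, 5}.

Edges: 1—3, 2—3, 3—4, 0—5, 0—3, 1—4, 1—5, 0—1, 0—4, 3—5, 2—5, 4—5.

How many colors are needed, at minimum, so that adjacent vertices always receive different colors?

5

0, 1, 3, 4, 5 are mutually adjacent (a clique of size 5), so at least 5 colors are needed.
5 colors suffice: color a → {5}; color b → {3}; color c → {0, 2}; color d → {4}; color e → {1}. Every edge joins two different colors.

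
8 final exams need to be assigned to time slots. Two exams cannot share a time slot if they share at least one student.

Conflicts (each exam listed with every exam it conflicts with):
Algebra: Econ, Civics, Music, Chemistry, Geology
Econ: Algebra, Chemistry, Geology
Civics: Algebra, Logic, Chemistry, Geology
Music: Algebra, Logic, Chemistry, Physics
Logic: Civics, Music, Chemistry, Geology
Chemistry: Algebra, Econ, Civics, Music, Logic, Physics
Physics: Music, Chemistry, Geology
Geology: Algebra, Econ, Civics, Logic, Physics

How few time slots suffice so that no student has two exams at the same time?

3

Civics, Logic, Geology pairwise conflict, so at least 3 time slots are needed.
3 time slots suffice: Algebra=2, Econ=3, Civics=3, Music=3, Logic=2, Chemistry=1, Physics=2, Geology=1. Every pair that conflicts lands in different time slots.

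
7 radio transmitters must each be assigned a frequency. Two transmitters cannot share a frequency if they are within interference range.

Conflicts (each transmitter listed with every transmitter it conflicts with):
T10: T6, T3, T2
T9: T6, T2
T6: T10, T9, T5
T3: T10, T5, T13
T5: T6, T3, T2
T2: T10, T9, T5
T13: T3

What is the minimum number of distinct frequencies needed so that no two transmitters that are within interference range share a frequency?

T10 and T3 conflict, so at least 2 frequencies are needed.
2 frequencies suffice: frequency 1 → {T6, T3, T2}; frequency 2 → {T10, T9, T5, T13}. Every pair that conflicts lands in different frequencies.

2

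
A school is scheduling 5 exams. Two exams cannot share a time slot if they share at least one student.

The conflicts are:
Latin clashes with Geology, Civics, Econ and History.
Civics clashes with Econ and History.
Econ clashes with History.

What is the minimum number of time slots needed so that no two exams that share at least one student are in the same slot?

4

Latin, Civics, Econ, History are mutually in conflict, so at least 4 time slots are needed.
Using 4 time slots: Latin=1, Geology=2, Civics=3, Econ=2, History=4. Every pair that conflicts lands in different time slots.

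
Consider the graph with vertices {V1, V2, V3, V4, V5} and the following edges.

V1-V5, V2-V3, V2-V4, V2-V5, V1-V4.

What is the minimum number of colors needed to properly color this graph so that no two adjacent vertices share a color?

V2 and V5 are adjacent, so at least 2 colors are needed.
A valid assignment using 2 colors: V1=red, V2=red, V3=blue, V4=blue, V5=blue. Each edge has distinct colors on its endpoints.

2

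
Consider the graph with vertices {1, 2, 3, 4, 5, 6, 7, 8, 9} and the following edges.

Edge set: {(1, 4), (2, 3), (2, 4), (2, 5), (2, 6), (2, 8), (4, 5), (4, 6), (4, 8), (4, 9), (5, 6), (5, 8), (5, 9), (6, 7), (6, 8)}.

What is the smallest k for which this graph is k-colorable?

5

2, 4, 5, 6, 8 are mutually adjacent (a clique of size 5), so at least 5 colors are needed.
5 colors suffice: color red → {3, 4, 7}; color blue → {1, 5}; color green → {6, 9}; color yellow → {2}; color purple → {8}. No two adjacent vertices share a color.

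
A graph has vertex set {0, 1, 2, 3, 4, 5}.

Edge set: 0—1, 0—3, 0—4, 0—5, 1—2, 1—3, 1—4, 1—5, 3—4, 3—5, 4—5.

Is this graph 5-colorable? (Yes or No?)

The chromatic number is 5. 0, 1, 3, 4, 5 form a clique, so at least 5 colors are needed.
One proper 5-coloring: 0=e, 1=a, 2=b, 3=c, 4=b, 5=d.
That is already a proper 5-coloring.

Yes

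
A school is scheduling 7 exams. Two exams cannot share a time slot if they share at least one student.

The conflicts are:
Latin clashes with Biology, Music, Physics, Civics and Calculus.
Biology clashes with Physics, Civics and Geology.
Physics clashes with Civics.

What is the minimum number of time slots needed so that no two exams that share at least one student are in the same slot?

4

Latin, Biology, Physics, Civics pairwise conflict, so at least 4 time slots are needed.
Using 4 time slots: Latin=1, Biology=2, Music=2, Physics=3, Civics=4, Calculus=2, Geology=1. No two conflicting exams share a time slot.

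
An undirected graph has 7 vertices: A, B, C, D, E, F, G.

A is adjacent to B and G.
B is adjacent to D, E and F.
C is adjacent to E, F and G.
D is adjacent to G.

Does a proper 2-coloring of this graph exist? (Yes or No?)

The cycle F-B-A-G-C-F has odd length 5, so it cannot be 2-colored; at least 3 colors are needed.
So 2 colors are not enough.

No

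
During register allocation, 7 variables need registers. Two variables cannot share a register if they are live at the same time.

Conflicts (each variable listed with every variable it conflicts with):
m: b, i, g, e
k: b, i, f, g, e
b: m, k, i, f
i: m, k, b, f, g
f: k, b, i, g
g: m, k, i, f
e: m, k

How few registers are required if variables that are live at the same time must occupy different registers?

k, b, i, f are mutually in conflict, so at least 4 registers are needed.
A valid assignment using 4 registers: m=2, k=2, b=4, i=1, f=3, g=4, e=1. Every pair that conflicts lands in different registers.

4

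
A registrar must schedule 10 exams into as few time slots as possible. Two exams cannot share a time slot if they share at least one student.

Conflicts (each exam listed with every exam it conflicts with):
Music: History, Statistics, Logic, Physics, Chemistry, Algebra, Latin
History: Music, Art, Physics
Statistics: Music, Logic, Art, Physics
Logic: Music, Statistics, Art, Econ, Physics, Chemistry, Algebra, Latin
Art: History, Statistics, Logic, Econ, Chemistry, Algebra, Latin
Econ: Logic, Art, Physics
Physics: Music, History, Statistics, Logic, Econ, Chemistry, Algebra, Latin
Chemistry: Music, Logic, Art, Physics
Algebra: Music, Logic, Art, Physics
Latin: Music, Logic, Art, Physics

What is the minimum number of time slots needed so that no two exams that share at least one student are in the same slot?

Music, Logic, Physics, Algebra are mutually in conflict, so at least 4 time slots are needed.
4 time slots suffice: time slot 1 → {Art, Physics}; time slot 2 → {History, Logic}; time slot 3 → {Music, Econ}; time slot 4 → {Statistics, Chemistry, Algebra, Latin}. No two conflicting exams share a time slot.

4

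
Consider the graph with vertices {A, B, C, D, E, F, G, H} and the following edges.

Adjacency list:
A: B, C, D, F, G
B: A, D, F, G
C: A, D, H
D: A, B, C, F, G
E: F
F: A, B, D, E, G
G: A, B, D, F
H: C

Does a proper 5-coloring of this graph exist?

The chromatic number is 5. A, B, D, F, G form a clique, so at least 5 colors are needed.
5 colors suffice: color red → {D, E, H}; color blue → {A}; color green → {C, F}; color yellow → {G}; color purple → {B}.
That is already a proper 5-coloring.

Yes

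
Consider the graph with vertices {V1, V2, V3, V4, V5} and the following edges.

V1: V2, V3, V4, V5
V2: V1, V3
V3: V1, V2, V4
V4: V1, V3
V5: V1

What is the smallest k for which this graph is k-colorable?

3

V1, V2, V3 form a triangle, so at least 3 colors are needed.
One proper 3-coloring: V1=1, V2=3, V3=2, V4=3, V5=2. No two adjacent vertices share a color.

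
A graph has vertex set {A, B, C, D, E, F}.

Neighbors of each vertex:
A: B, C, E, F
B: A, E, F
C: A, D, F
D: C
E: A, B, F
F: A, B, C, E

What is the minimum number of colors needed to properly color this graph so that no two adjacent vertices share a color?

4

A, B, E, F are mutually adjacent (a clique of size 4), so at least 4 colors are needed.
One proper 4-coloring: A=2, B=4, C=3, D=1, E=3, F=1. No two adjacent vertices share a color.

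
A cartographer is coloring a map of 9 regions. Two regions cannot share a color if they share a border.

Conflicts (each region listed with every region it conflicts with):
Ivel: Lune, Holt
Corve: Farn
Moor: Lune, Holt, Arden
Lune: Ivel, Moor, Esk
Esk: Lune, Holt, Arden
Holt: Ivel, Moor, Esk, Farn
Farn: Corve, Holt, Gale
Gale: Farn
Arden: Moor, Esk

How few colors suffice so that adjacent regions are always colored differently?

Moor and Lune conflict, so at least 2 colors are needed.
2 colors suffice: color 1 → {Corve, Lune, Holt, Gale, Arden}; color 2 → {Ivel, Moor, Esk, Farn}. Every pair that conflicts lands in different colors.

2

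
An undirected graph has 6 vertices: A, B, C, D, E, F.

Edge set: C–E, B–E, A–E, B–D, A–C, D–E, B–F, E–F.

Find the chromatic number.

B, D, E are pairwise adjacent, so at least 3 colors are needed.
3 colors suffice: color 1 → {E}; color 2 → {A, B}; color 3 → {C, D, F}. Every edge joins two different colors.

3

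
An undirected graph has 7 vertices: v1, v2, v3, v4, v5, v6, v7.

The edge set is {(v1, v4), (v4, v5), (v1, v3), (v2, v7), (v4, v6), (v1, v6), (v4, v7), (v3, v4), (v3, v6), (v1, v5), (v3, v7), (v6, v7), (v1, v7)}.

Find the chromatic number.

v1, v3, v4, v6, v7 form a clique, so at least 5 colors are needed.
5 colors suffice: color 1 → {v2, v4}; color 2 → {v5, v7}; color 3 → {v1}; color 4 → {v6}; color 5 → {v3}. No two adjacent vertices share a color.

5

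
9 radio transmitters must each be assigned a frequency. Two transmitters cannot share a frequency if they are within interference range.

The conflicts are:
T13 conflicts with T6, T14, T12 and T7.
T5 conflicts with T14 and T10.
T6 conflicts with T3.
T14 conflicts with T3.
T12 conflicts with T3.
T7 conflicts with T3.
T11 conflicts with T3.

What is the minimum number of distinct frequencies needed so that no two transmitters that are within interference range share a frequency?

T7 and T3 conflict, so at least 2 frequencies are needed.
2 frequencies suffice: frequency 1 → {T13, T5, T3}; frequency 2 → {T6, T14, T12, T7, T10, T11}. Every pair that conflicts lands in different frequencies.

2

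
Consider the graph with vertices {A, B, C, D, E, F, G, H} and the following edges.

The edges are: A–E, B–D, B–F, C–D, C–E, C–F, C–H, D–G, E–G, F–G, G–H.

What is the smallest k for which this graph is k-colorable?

B and D are adjacent, so at least 2 colors are needed.
2 colors suffice: color red → {A, B, C, G}; color blue → {D, E, F, H}. Every edge joins two different colors.

2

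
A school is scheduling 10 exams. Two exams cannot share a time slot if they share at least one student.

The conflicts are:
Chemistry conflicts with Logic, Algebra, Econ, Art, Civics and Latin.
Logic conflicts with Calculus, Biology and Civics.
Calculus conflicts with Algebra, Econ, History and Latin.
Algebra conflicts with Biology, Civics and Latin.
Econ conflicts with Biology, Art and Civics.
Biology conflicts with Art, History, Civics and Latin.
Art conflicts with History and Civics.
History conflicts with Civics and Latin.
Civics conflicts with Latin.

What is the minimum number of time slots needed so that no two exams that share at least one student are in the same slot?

4

Biology, Art, History, Civics are mutually in conflict, so at least 4 time slots are needed.
4 time slots suffice: time slot 1 → {Calculus, Civics}; time slot 2 → {Chemistry, Biology}; time slot 3 → {Logic, Art, Latin}; time slot 4 → {Algebra, Econ, History}. No two conflicting exams share a time slot.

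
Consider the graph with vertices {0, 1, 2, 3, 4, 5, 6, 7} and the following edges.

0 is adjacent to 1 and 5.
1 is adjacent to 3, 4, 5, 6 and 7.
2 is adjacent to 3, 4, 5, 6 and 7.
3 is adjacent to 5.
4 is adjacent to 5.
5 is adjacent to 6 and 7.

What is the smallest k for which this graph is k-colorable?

2, 5, 7 are mutually adjacent, so at least 3 colors are needed.
A valid assignment using 3 colors: 0=green, 1=blue, 2=blue, 3=green, 4=green, 5=red, 6=green, 7=green. Every edge joins two different colors.

3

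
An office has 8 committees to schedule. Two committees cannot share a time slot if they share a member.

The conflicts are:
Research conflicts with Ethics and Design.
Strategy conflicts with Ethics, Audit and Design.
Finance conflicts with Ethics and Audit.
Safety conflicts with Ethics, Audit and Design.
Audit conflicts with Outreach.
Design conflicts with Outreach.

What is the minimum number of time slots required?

2

Design and Outreach conflict, so at least 2 time slots are needed.
2 time slots suffice: time slot 1 → {Ethics, Audit, Design}; time slot 2 → {Research, Strategy, Finance, Safety, Outreach}. No two conflicting committees share a time slot.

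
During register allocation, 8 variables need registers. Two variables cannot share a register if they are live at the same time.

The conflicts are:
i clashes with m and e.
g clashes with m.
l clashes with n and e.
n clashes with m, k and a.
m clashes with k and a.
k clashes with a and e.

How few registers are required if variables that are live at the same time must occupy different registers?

4

n, m, k, a are mutually in conflict, so at least 4 registers are needed.
4 registers suffice: register 1 → {m, e}; register 2 → {i, g, n}; register 3 → {l, k}; register 4 → {a}. Each listed conflict is separated.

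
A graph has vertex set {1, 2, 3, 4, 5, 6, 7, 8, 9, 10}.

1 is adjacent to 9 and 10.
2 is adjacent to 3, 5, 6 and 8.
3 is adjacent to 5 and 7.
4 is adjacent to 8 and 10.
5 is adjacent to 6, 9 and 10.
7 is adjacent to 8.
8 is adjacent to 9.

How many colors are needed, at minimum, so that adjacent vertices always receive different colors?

2, 3, 5 are mutually adjacent, so at least 3 colors are needed.
3 colors suffice: 1=a, 2=b, 3=c, 4=c, 5=a, 6=c, 7=b, 8=a, 9=b, 10=b. Each edge has distinct colors on its endpoints.

3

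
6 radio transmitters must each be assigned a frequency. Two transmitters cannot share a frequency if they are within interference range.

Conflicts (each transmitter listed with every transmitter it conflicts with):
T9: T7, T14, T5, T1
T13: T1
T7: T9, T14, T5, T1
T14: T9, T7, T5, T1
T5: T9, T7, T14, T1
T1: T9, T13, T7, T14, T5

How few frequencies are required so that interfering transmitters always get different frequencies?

T9, T7, T14, T5, T1 all conflict with each other, so at least 5 frequencies are needed.
5 frequencies suffice: frequency 1 → {T1}; frequency 2 → {T9, T13}; frequency 3 → {T7}; frequency 4 → {T14}; frequency 5 → {T5}. No two conflicting transmitters share a frequency.

5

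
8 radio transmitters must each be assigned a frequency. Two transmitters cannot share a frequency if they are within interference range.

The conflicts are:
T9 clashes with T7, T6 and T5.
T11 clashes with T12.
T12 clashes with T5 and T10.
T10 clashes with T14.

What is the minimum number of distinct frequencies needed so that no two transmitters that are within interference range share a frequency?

T9 and T5 conflict, so at least 2 frequencies are needed.
A valid assignment using 2 frequencies: T9=1, T7=2, T6=2, T11=2, T12=1, T5=2, T10=2, T14=1. No two conflicting transmitters share a frequency.

2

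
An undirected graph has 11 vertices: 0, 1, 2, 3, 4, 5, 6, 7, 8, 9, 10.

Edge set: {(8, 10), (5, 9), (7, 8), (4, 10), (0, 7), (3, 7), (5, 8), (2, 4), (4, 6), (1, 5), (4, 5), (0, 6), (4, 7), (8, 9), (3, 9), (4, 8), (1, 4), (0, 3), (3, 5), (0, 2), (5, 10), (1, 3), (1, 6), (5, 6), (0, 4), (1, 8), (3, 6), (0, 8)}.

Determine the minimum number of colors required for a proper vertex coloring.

0, 4, 7, 8 are mutually adjacent (a clique of size 4), so at least 4 colors are needed.
One proper 4-coloring: 0=c, 1=d, 2=b, 3=a, 4=a, 5=c, 6=b, 7=d, 8=b, 9=d, 10=d. Each edge has distinct colors on its endpoints.

4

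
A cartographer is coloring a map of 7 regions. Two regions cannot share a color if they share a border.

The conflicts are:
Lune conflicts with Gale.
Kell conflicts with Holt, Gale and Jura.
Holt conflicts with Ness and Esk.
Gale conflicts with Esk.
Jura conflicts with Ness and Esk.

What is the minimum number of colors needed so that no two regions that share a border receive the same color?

2

Lune and Gale conflict, so at least 2 colors are needed.
2 colors suffice: color 1 → {Holt, Gale, Jura}; color 2 → {Lune, Kell, Ness, Esk}. No two conflicting regions share a color.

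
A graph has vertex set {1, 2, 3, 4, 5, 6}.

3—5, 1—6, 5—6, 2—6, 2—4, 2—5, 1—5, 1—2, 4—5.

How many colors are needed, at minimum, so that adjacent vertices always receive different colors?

1, 2, 5, 6 are mutually adjacent (a clique of size 4), so at least 4 colors are needed.
4 colors suffice: 1=c, 2=b, 3=b, 4=c, 5=a, 6=d. Each edge has distinct colors on its endpoints.

4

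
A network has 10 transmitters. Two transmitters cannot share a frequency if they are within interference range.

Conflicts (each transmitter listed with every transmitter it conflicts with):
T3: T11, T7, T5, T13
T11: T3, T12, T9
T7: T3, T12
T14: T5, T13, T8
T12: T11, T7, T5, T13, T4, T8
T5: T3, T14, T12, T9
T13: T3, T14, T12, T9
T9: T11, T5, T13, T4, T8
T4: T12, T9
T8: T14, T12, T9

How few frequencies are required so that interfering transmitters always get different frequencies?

2

T12 and T5 conflict, so at least 2 frequencies are needed.
A valid assignment using 2 frequencies: T3=1, T11=2, T7=2, T14=1, T12=1, T5=2, T13=2, T9=1, T4=2, T8=2. Every pair that conflicts lands in different frequencies.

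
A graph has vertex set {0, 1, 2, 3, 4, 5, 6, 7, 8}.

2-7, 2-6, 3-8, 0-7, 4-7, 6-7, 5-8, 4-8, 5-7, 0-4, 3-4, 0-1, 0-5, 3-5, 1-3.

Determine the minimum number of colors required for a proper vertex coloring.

0, 5, 7 form a triangle, so at least 3 colors are needed.
One proper 3-coloring: 0=c, 1=b, 2=b, 3=a, 4=b, 5=b, 6=c, 7=a, 8=c. No two adjacent vertices share a color.

3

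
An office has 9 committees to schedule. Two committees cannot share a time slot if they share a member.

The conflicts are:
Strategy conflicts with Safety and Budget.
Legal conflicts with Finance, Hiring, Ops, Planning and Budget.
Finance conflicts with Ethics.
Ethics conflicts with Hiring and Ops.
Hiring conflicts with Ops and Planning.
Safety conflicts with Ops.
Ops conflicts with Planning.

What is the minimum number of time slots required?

Legal, Hiring, Ops, Planning pairwise conflict, so at least 4 time slots are needed.
4 time slots suffice: Strategy=1, Legal=2, Finance=1, Ethics=2, Hiring=3, Safety=2, Ops=1, Planning=4, Budget=3. Each listed conflict is separated.

4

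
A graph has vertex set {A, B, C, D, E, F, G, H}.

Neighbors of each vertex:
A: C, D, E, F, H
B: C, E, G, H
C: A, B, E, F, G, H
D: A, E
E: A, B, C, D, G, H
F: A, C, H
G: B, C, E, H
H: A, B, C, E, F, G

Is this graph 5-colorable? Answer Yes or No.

The chromatic number is 5. B, C, E, G, H form a clique, so at least 5 colors are needed.
5 colors suffice: color red → {D, H}; color blue → {C}; color green → {E, F}; color yellow → {A, G}; color purple → {B}.
That is already a proper 5-coloring.

Yes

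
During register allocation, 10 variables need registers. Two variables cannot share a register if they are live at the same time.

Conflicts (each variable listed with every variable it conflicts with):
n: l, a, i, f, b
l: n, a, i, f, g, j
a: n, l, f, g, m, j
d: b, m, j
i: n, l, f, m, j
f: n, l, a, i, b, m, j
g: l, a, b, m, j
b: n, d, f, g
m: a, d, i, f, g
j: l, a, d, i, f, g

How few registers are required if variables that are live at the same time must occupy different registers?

4

l, a, g, j all conflict with each other, so at least 4 registers are needed.
4 registers suffice: register 1 → {d, f, g}; register 2 → {a, i, b}; register 3 → {n, m, j}; register 4 → {l}. Every pair that conflicts lands in different registers.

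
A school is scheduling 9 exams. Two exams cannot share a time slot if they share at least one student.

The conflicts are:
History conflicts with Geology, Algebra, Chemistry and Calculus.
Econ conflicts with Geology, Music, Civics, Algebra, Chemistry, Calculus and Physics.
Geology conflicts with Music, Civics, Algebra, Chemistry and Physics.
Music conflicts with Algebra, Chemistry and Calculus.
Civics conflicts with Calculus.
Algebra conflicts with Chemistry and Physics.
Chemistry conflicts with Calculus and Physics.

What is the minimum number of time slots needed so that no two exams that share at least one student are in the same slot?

5

Econ, Geology, Algebra, Chemistry, Physics all conflict with each other, so at least 5 time slots are needed.
5 time slots suffice: time slot 1 → {Geology, Calculus}; time slot 2 → {History, Econ}; time slot 3 → {Civics, Chemistry}; time slot 4 → {Algebra}; time slot 5 → {Music, Physics}. Every pair that conflicts lands in different time slots.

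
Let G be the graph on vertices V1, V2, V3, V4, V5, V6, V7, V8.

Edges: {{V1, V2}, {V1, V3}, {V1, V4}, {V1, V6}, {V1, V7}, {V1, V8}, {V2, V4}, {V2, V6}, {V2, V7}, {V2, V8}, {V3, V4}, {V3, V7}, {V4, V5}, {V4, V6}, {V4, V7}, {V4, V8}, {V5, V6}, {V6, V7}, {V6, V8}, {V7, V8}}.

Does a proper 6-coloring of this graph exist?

The chromatic number is 6. V1, V2, V4, V6, V7, V8 are mutually adjacent (a clique of size 6), so at least 6 colors are needed.
6 colors suffice: color 1 → {V4}; color 2 → {V3, V6}; color 3 → {V5, V7}; color 4 → {V1}; color 5 → {V8}; color 6 → {V2}.
That is already a proper 6-coloring.

Yes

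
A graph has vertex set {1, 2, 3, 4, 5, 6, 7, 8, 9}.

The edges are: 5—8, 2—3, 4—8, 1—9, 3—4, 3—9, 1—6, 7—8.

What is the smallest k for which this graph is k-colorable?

2

3 and 4 are adjacent, so at least 2 colors are needed.
2 colors suffice: color a → {1, 3, 8}; color b → {2, 4, 5, 6, 7, 9}. Each edge has distinct colors on its endpoints.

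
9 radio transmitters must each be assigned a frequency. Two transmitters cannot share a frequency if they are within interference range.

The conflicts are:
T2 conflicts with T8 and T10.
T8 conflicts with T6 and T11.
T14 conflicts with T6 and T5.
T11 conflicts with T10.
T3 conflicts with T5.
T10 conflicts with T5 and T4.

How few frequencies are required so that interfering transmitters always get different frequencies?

2

T10 and T5 conflict, so at least 2 frequencies are needed.
2 frequencies suffice: frequency 1 → {T8, T14, T3, T10}; frequency 2 → {T2, T6, T11, T5, T4}. Each listed conflict is separated.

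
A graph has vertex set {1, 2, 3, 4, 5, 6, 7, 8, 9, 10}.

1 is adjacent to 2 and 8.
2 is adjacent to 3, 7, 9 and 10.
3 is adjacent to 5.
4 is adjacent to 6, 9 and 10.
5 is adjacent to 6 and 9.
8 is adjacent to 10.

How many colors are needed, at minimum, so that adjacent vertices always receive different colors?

2 and 9 are adjacent, so at least 2 colors are needed.
2 colors suffice: 1=b, 2=a, 3=b, 4=a, 5=a, 6=b, 7=b, 8=a, 9=b, 10=b. No two adjacent vertices share a color.

2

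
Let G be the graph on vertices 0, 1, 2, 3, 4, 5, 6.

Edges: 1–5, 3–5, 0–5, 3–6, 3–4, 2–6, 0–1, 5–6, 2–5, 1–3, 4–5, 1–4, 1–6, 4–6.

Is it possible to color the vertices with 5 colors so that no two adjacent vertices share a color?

The chromatic number is 5. 1, 3, 4, 5, 6 form a clique, so at least 5 colors are needed.
5 colors suffice: color red → {5}; color blue → {0, 6}; color green → {1, 2}; color yellow → {4}; color purple → {3}.
That is already a proper 5-coloring.

Yes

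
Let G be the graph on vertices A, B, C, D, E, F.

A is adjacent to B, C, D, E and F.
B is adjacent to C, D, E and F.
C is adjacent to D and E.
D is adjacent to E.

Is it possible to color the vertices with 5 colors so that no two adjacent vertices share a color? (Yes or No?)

The chromatic number is 5. A, B, C, D, E form a clique, so at least 5 colors are needed.
One proper 5-coloring: A=2, B=1, C=5, D=3, E=4, F=3.
That is already a proper 5-coloring.

Yes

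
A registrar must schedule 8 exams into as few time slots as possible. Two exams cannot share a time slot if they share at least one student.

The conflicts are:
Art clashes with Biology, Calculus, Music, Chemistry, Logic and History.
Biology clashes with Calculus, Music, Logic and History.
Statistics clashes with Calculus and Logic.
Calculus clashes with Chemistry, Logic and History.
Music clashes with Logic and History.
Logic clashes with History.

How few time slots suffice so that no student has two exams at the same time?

5

Art, Biology, Calculus, Logic, History pairwise conflict, so at least 5 time slots are needed.
5 time slots suffice: time slot 1 → {Art, Statistics}; time slot 2 → {Chemistry, Logic}; time slot 3 → {Calculus, Music}; time slot 4 → {History}; time slot 5 → {Biology}. No two conflicting exams share a time slot.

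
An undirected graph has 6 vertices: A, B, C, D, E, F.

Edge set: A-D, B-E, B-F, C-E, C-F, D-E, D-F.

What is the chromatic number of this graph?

B and E are adjacent, so at least 2 colors are needed.
2 colors suffice: color 1 → {B, C, D}; color 2 → {A, E, F}. Each edge has distinct colors on its endpoints.

2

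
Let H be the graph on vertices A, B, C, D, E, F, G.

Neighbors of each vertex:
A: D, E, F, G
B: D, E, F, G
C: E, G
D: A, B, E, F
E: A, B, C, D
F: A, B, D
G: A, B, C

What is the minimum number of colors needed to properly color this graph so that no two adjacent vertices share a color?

3

A, D, E are pairwise adjacent, so at least 3 colors are needed.
3 colors suffice: color red → {A, B, C}; color blue → {D, G}; color green → {E, F}. No two adjacent vertices share a color.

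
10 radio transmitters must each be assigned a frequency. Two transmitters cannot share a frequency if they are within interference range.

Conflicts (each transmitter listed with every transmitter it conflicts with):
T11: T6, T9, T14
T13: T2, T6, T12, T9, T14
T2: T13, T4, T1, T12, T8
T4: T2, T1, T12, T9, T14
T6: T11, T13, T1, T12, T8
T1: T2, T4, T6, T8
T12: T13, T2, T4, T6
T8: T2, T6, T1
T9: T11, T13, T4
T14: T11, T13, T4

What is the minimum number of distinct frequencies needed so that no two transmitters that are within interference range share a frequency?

T13, T6, T12 all conflict with each other, so at least 3 frequencies are needed.
Using 3 frequencies: T11=2, T13=2, T2=1, T4=2, T6=1, T1=3, T12=3, T8=2, T9=1, T14=1. No two conflicting transmitters share a frequency.

3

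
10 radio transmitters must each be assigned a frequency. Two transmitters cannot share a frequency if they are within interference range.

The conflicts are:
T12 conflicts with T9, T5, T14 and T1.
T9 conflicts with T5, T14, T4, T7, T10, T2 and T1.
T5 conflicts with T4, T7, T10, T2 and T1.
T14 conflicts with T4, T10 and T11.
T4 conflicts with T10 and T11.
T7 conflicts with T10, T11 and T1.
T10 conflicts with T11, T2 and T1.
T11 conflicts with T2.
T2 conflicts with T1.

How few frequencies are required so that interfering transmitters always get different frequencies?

T9, T5, T7, T10, T1 all conflict with each other, so at least 5 frequencies are needed.
5 frequencies suffice: frequency 1 → {T9, T11}; frequency 2 → {T12, T10}; frequency 3 → {T5, T14}; frequency 4 → {T4, T1}; frequency 5 → {T7, T2}. Every pair that conflicts lands in different frequencies.

5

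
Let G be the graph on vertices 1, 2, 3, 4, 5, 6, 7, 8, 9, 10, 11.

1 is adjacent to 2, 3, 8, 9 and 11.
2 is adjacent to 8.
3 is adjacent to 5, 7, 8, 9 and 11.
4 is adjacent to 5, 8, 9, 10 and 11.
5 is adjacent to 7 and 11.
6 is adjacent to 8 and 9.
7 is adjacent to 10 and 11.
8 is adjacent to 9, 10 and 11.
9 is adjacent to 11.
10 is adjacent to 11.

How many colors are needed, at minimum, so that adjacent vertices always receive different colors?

1, 3, 8, 9, 11 form a clique, so at least 5 colors are needed.
5 colors suffice: color red → {2, 6, 11}; color blue → {5, 8}; color green → {9, 10}; color yellow → {3, 4}; color purple → {1, 7}. Every edge joins two different colors.

5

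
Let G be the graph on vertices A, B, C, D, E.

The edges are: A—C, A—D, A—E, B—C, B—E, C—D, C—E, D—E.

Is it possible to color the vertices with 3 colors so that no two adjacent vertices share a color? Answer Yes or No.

A, C, D, E are pairwise adjacent (a clique of size 4), so at least 4 colors are needed.
So 3 colors are not enough.

No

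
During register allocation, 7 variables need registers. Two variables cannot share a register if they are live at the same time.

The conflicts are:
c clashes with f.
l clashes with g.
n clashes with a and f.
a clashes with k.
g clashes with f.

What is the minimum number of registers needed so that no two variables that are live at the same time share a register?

g and f conflict, so at least 2 registers are needed.
A valid assignment using 2 registers: c=2, l=1, n=2, a=1, g=2, k=2, f=1. No two conflicting variables share a register.

2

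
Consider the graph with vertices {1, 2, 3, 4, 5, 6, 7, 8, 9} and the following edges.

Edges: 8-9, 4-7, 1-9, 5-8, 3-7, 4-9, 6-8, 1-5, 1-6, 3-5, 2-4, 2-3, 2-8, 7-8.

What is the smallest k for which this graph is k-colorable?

2

2 and 8 are adjacent, so at least 2 colors are needed.
2 colors suffice: 1=red, 2=blue, 3=red, 4=red, 5=blue, 6=blue, 7=blue, 8=red, 9=blue. Every edge joins two different colors.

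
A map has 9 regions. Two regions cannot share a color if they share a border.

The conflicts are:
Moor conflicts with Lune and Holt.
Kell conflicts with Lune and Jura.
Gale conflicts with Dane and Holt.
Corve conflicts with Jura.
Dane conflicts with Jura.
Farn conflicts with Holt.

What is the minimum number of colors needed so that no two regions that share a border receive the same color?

3

The cycle Moor-Lune-Kell-Jura-Dane-Gale-Holt-Moor has odd length 7, so it cannot be 2-colored; at least 3 colors are needed.
A valid assignment using 3 colors: Moor=2, Kell=2, Gale=2, Corve=2, Dane=3, Lune=1, Farn=2, Jura=1, Holt=1. No two conflicting regions share a color.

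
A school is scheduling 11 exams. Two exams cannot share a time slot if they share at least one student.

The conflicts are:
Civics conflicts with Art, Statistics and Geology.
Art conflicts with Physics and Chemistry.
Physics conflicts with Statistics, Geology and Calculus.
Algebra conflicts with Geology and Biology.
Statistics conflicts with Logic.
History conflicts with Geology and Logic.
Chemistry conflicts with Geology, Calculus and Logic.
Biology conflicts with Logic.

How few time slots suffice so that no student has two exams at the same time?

The cycle Statistics-Physics-Geology-History-Logic-Statistics has odd length 5, so it cannot be 2-colored; at least 3 time slots are needed.
3 time slots suffice: time slot 1 → {Art, Geology, Calculus, Logic}; time slot 2 → {Civics, Physics, History, Chemistry, Biology}; time slot 3 → {Algebra, Statistics}. Each listed conflict is separated.

3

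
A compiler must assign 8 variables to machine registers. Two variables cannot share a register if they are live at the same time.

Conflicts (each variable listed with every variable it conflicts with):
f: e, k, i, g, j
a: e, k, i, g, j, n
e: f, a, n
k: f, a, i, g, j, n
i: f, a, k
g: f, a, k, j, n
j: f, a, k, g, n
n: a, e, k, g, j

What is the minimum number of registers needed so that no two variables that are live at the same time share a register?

5

a, k, g, j, n pairwise conflict, so at least 5 registers are needed.
5 registers suffice: register 1 → {f, a}; register 2 → {e, k}; register 3 → {i, n}; register 4 → {g}; register 5 → {j}. Every pair that conflicts lands in different registers.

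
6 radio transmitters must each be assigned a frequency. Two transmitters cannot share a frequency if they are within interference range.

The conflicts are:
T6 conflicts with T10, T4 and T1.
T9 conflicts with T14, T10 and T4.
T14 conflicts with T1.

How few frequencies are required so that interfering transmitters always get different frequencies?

3

The cycle T6-T10-T9-T14-T1-T6 has odd length 5, so it cannot be 2-colored; at least 3 frequencies are needed.
A valid assignment using 3 frequencies: T6=1, T9=1, T14=3, T10=2, T4=2, T1=2. No two conflicting transmitters share a frequency.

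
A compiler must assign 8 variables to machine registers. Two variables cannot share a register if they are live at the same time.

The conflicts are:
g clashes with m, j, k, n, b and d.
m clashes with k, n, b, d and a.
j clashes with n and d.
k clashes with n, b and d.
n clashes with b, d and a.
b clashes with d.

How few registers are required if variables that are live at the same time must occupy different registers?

g, m, k, n, b, d pairwise conflict, so at least 6 registers are needed.
A valid assignment using 6 registers: g=2, m=4, j=4, k=6, n=1, b=5, d=3, a=2. Each listed conflict is separated.

6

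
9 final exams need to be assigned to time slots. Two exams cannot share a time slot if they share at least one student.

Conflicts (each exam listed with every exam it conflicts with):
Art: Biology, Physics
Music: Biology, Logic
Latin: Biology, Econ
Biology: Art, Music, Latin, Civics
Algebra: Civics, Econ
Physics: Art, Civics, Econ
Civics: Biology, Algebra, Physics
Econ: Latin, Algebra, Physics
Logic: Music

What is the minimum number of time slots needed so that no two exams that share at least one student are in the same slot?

3

The cycle Biology-Art-Physics-Econ-Latin-Biology has odd length 5, so it cannot be 2-colored; at least 3 time slots are needed.
A valid assignment using 3 time slots: Art=2, Music=2, Latin=3, Biology=1, Algebra=1, Physics=1, Civics=2, Econ=2, Logic=1. Every pair that conflicts lands in different time slots.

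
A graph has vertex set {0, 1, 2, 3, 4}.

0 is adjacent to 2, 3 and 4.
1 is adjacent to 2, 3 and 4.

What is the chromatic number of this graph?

1 and 4 are adjacent, so at least 2 colors are needed.
A valid assignment using 2 colors: 0=a, 1=a, 2=b, 3=b, 4=b. Every edge joins two different colors.

2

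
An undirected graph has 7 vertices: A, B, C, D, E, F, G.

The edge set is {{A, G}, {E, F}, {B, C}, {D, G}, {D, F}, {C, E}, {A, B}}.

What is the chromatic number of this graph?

The cycle B-C-E-F-D-G-A-B has odd length 7, so it cannot be 2-colored; at least 3 colors are needed.
3 colors suffice: color 1 → {C, F, G}; color 2 → {A, D, E}; color 3 → {B}. Every edge joins two different colors.

3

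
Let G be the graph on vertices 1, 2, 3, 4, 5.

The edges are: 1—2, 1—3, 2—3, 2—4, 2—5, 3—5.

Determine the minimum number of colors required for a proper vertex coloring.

3

2, 3, 5 form a triangle, so at least 3 colors are needed.
A valid assignment using 3 colors: 1=c, 2=a, 3=b, 4=b, 5=c. Each edge has distinct colors on its endpoints.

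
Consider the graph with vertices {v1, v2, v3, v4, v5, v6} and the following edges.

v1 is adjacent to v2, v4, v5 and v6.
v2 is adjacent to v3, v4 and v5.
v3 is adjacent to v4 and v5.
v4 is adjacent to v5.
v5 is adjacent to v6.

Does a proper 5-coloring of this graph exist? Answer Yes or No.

The chromatic number is 4. v1, v2, v4, v5 form a clique, so at least 4 colors are needed.
A valid assignment using 4 colors: v1=4, v2=2, v3=4, v4=3, v5=1, v6=2.
Since 5 ≥ 4, a proper 5-coloring certainly exists.

Yes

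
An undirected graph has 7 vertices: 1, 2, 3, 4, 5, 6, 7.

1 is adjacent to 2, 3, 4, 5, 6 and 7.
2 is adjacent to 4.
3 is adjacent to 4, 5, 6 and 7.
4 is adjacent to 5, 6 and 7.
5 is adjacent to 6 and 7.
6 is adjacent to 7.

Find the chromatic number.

1, 3, 4, 5, 6, 7 form a clique, so at least 6 colors are needed.
6 colors suffice: color red → {4}; color blue → {1}; color green → {2, 5}; color yellow → {3}; color purple → {6}; color orange → {7}. Every edge joins two different colors.

6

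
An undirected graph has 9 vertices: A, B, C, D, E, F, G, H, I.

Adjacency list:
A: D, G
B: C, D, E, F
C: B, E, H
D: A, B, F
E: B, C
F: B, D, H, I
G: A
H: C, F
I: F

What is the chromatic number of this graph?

B, D, F form a triangle, so at least 3 colors are needed.
3 colors suffice: A=1, B=1, C=2, D=3, E=3, F=2, G=2, H=1, I=1. Every edge joins two different colors.

3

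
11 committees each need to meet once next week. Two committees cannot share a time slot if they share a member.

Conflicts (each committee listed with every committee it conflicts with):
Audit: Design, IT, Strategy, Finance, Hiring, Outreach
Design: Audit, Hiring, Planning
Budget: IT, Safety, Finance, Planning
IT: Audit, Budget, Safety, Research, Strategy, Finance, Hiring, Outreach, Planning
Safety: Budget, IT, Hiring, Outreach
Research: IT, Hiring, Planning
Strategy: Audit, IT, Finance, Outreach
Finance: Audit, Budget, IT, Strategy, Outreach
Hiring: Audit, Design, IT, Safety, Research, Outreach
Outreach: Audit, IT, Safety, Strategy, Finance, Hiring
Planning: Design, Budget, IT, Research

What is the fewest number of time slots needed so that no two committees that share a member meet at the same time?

5

Audit, IT, Strategy, Finance, Outreach are mutually in conflict, so at least 5 time slots are needed.
5 time slots suffice: time slot 1 → {Design, IT}; time slot 2 → {Outreach, Planning}; time slot 3 → {Audit, Safety, Research}; time slot 4 → {Finance, Hiring}; time slot 5 → {Budget, Strategy}. No two conflicting committees share a time slot.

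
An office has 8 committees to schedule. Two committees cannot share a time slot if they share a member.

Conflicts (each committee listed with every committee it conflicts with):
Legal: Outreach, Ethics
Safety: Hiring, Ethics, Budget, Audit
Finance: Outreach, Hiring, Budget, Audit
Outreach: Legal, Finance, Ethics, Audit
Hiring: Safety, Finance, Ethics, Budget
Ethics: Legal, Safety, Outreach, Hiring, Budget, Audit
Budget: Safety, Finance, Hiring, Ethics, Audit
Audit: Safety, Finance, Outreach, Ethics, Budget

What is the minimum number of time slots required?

Safety, Ethics, Budget, Audit all conflict with each other, so at least 4 time slots are needed.
4 time slots suffice: time slot 1 → {Finance, Ethics}; time slot 2 → {Outreach, Budget}; time slot 3 → {Legal, Hiring, Audit}; time slot 4 → {Safety}. Every pair that conflicts lands in different time slots.

4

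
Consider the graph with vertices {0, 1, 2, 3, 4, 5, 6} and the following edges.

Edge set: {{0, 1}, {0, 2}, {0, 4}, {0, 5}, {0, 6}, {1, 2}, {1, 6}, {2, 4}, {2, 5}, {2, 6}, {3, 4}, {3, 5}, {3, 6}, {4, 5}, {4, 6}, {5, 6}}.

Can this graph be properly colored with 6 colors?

Yes

The chromatic number is 5. 0, 2, 4, 5, 6 form a clique, so at least 5 colors are needed.
One proper 5-coloring: 0=d, 1=b, 2=c, 3=c, 4=e, 5=b, 6=a.
Since 6 ≥ 5, a proper 6-coloring certainly exists.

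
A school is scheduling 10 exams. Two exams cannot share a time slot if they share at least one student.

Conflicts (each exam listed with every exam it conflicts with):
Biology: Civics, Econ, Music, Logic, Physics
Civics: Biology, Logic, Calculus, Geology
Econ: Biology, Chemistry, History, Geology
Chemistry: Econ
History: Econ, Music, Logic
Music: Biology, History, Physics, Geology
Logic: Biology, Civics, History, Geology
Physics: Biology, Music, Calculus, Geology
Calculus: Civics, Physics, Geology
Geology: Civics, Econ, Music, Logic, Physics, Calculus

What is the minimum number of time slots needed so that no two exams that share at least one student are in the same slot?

3

Civics, Calculus, Geology all conflict with each other, so at least 3 time slots are needed.
Using 3 time slots: Biology=1, Civics=3, Econ=2, Chemistry=1, History=1, Music=2, Logic=2, Physics=3, Calculus=2, Geology=1. Each listed conflict is separated.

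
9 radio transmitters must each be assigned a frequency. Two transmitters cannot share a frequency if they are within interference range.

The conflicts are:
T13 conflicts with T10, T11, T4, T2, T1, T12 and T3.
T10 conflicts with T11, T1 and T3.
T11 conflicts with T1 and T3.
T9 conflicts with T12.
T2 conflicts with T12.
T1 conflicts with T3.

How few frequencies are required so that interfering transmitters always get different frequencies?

T13, T10, T11, T1, T3 pairwise conflict, so at least 5 frequencies are needed.
5 frequencies suffice: frequency 1 → {T13, T9}; frequency 2 → {T10, T4, T12}; frequency 3 → {T2, T3}; frequency 4 → {T1}; frequency 5 → {T11}. Every pair that conflicts lands in different frequencies.

5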